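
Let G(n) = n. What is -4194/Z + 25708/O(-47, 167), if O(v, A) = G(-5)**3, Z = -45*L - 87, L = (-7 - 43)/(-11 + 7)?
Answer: -10782064/54125 ≈ -199.21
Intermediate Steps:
L = 25/2 (L = -50/(-4) = -50*(-1/4) = 25/2 ≈ 12.500)
Z = -1299/2 (Z = -45*25/2 - 87 = -1125/2 - 87 = -1299/2 ≈ -649.50)
O(v, A) = -125 (O(v, A) = (-5)**3 = -125)
-4194/Z + 25708/O(-47, 167) = -4194/(-1299/2) + 25708/(-125) = -4194*(-2/1299) + 25708*(-1/125) = 2796/433 - 25708/125 = -10782064/54125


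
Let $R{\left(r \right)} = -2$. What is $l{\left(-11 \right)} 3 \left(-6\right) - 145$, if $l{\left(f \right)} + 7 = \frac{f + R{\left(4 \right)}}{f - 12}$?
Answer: $- \frac{671}{23} \approx -29.174$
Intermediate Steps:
$l{\left(f \right)} = -7 + \frac{-2 + f}{-12 + f}$ ($l{\left(f \right)} = -7 + \frac{f - 2}{f - 12} = -7 + \frac{-2 + f}{-12 + f}$)
$l{\left(-11 \right)} 3 \left(-6\right) - 145 = \frac{2 \left(41 - -33\right)}{-12 - 11} \cdot 3 \left(-6\right) - 145 = \frac{2 \left(41 + 33\right)}{-23} \left(-18\right) - 145 = 2 \left(- \frac{1}{23}\right) 74 \left(-18\right) - 145 = \left(- \frac{148}{23}\right) \left(-18\right) - 145 = \frac{2664}{23} - 145 = - \frac{671}{23}$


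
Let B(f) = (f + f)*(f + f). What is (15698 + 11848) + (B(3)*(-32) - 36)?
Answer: 26358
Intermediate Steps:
B(f) = 4*f**2 (B(f) = (2*f)*(2*f) = 4*f**2)
(15698 + 11848) + (B(3)*(-32) - 36) = (15698 + 11848) + ((4*3**2)*(-32) - 36) = 27546 + ((4*9)*(-32) - 36) = 27546 + (36*(-32) - 36) = 27546 + (-1152 - 36) = 27546 - 1188 = 26358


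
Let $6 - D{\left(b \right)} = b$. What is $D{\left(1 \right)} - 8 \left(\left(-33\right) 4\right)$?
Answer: $1061$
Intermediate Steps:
$D{\left(b \right)} = 6 - b$
$D{\left(1 \right)} - 8 \left(\left(-33\right) 4\right) = \left(6 - 1\right) - 8 \left(\left(-33\right) 4\right) = \left(6 - 1\right) - -1056 = 5 + 1056 = 1061$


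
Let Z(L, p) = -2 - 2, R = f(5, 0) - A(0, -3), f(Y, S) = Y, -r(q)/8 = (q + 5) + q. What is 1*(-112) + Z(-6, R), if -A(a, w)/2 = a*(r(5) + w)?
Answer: -116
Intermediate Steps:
r(q) = -40 - 16*q (r(q) = -8*((q + 5) + q) = -8*((5 + q) + q) = -8*(5 + 2*q) = -40 - 16*q)
A(a, w) = -2*a*(-120 + w) (A(a, w) = -2*a*((-40 - 16*5) + w) = -2*a*((-40 - 80) + w) = -2*a*(-120 + w))
R = 5 (R = 5 - 2*0*(120 - 1*(-3)) = 5 - 2*0*(120 + 3) = 5 - 2*0*123 = 5 - 1*0 = 5 + 0 = 5)
Z(L, p) = -4
1*(-112) + Z(-6, R) = 1*(-112) - 4 = -112 - 4 = -116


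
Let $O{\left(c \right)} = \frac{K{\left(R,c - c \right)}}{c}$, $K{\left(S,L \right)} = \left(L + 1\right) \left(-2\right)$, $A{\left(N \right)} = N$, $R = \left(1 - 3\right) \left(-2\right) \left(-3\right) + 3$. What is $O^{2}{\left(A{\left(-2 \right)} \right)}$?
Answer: $1$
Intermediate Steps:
$R = -9$ ($R = \left(-2\right) \left(-2\right) \left(-3\right) + 3 = 4 \left(-3\right) + 3 = -12 + 3 = -9$)
$K{\left(S,L \right)} = -2 - 2 L$ ($K{\left(S,L \right)} = \left(1 + L\right) \left(-2\right) = -2 - 2 L$)
$O{\left(c \right)} = - \frac{2}{c}$ ($O{\left(c \right)} = \frac{-2 - 2 \left(c - c\right)}{c} = \frac{-2 - 0}{c} = \frac{-2 + 0}{c} = - \frac{2}{c}$)
$O^{2}{\left(A{\left(-2 \right)} \right)} = \left(- \frac{2}{-2}\right)^{2} = \left(\left(-2\right) \left(- \frac{1}{2}\right)\right)^{2} = 1^{2} = 1$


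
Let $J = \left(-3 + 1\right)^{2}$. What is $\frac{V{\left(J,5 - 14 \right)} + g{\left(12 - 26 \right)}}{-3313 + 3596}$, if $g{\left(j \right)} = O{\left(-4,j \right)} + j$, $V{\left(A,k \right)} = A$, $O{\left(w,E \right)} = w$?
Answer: $- \frac{14}{283} \approx -0.04947$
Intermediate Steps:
$J = 4$ ($J = \left(-2\right)^{2} = 4$)
$g{\left(j \right)} = -4 + j$
$\frac{V{\left(J,5 - 14 \right)} + g{\left(12 - 26 \right)}}{-3313 + 3596} = \frac{4 + \left(-4 + \left(12 - 26\right)\right)}{-3313 + 3596} = \frac{4 + \left(-4 + \left(12 - 26\right)\right)}{283} = \left(4 - 18\right) \frac{1}{283} = \left(-14\right) \frac{1}{283} = - \frac{14}{283}$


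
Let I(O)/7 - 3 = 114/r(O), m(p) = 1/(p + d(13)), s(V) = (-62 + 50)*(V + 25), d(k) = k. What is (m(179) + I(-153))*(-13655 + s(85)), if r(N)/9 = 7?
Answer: -32271125/64 ≈ -5.0424e+5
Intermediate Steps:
s(V) = -300 - 12*V (s(V) = -12*(25 + V) = -300 - 12*V)
r(N) = 63 (r(N) = 9*7 = 63)
m(p) = 1/(13 + p) (m(p) = 1/(p + 13) = 1/(13 + p))
I(O) = 101/3 (I(O) = 21 + 7*(114/63) = 21 + 7*(114*(1/63)) = 21 + 7*(38/21) = 21 + 38/3 = 101/3)
(m(179) + I(-153))*(-13655 + s(85)) = (1/(13 + 179) + 101/3)*(-13655 + (-300 - 12*85)) = (1/192 + 101/3)*(-13655 + (-300 - 1020)) = (1/192 + 101/3)*(-13655 - 1320) = (2155/64)*(-14975) = -32271125/64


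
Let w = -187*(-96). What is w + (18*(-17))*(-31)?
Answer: 27438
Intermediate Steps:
w = 17952
w + (18*(-17))*(-31) = 17952 + (18*(-17))*(-31) = 17952 - 306*(-31) = 17952 + 9486 = 27438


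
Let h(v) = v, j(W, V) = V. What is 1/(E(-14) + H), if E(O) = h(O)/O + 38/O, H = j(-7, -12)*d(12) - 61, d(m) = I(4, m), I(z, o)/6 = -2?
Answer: 7/569 ≈ 0.012302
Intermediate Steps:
I(z, o) = -12 (I(z, o) = 6*(-2) = -12)
d(m) = -12
H = 83 (H = -12*(-12) - 61 = 144 - 61 = 83)
E(O) = 1 + 38/O (E(O) = O/O + 38/O = 1 + 38/O)
1/(E(-14) + H) = 1/((38 - 14)/(-14) + 83) = 1/(-1/14*24 + 83) = 1/(-12/7 + 83) = 1/(569/7) = 7/569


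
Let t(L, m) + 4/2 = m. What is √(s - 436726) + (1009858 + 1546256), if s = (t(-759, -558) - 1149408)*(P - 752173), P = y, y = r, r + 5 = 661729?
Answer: 2556114 + √104013018906 ≈ 2.8786e+6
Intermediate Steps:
r = 661724 (r = -5 + 661729 = 661724)
y = 661724
t(L, m) = -2 + m
P = 661724
s = 104013455632 (s = ((-2 - 558) - 1149408)*(661724 - 752173) = (-560 - 1149408)*(-90449) = -1149968*(-90449) = 104013455632)
√(s - 436726) + (1009858 + 1546256) = √(104013455632 - 436726) + (1009858 + 1546256) = √104013018906 + 2556114 = 2556114 + √104013018906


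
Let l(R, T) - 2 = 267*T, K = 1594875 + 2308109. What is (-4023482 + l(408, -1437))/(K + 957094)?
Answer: -1469053/1620026 ≈ -0.90681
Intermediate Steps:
K = 3902984
l(R, T) = 2 + 267*T
(-4023482 + l(408, -1437))/(K + 957094) = (-4023482 + (2 + 267*(-1437)))/(3902984 + 957094) = (-4023482 + (2 - 383679))/4860078 = (-4023482 - 383677)*(1/4860078) = -4407159*1/4860078 = -1469053/1620026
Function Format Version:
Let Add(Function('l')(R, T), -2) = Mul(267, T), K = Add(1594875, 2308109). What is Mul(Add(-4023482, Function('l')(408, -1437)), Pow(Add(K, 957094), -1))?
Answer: Rational(-1469053, 1620026) ≈ -0.90681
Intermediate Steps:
K = 3902984
Function('l')(R, T) = Add(2, Mul(267, T))
Mul(Add(-4023482, Function('l')(408, -1437)), Pow(Add(K, 957094), -1)) = Mul(Add(-4023482, Add(2, Mul(267, -1437))), Pow(Add(3902984, 957094), -1)) = Mul(Add(-4023482, Add(2, -383679)), Pow(4860078, -1)) = Mul(Add(-4023482, -383677), Rational(1, 4860078)) = Mul(-4407159, Rational(1, 4860078)) = Rational(-1469053, 1620026)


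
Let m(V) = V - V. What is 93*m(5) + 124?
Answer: 124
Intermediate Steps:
m(V) = 0
93*m(5) + 124 = 93*0 + 124 = 0 + 124 = 124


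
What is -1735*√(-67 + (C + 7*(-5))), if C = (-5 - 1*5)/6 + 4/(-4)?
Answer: -1735*I*√942/3 ≈ -17750.0*I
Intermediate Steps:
C = -8/3 (C = (-5 - 5)*(⅙) + 4*(-¼) = -10*⅙ - 1 = -5/3 - 1 = -8/3 ≈ -2.6667)
-1735*√(-67 + (C + 7*(-5))) = -1735*√(-67 + (-8/3 + 7*(-5))) = -1735*√(-67 + (-8/3 - 35)) = -1735*√(-67 - 113/3) = -1735*I*√942/3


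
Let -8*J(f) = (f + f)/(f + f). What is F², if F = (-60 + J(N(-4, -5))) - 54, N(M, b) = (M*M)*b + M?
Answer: 833569/64 ≈ 13025.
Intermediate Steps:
N(M, b) = M + b*M² (N(M, b) = M²*b + M = b*M² + M = M + b*M²)
J(f) = -⅛ (J(f) = -(f + f)/(8*(f + f)) = -2*f/(8*(2*f)) = -2*f*1/(2*f)/8 = -⅛*1 = -⅛)
F = -913/8 (F = (-60 - ⅛) - 54 = -481/8 - 54 = -913/8 ≈ -114.13)
F² = (-913/8)² = 833569/64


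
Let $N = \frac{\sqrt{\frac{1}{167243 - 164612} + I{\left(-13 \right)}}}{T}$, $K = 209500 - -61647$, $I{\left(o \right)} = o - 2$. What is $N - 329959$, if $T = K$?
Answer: $-329959 + \frac{2 i \sqrt{25957446}}{713387757} \approx -3.2996 \cdot 10^{5} + 1.4284 \cdot 10^{-5} i$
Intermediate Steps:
$I{\left(o \right)} = -2 + o$ ($I{\left(o \right)} = o - 2 = -2 + o$)
$K = 271147$ ($K = 209500 + 61647 = 271147$)
$T = 271147$
$N = \frac{2 i \sqrt{25957446}}{713387757}$ ($N = \frac{\sqrt{\frac{1}{167243 - 164612} - 15}}{271147} = \sqrt{\frac{1}{2631} - 15} \cdot \frac{1}{271147} = \sqrt{- \frac{39464}{2631}} \cdot \frac{1}{271147} = \frac{2 i \sqrt{25957446}}{2631} \cdot \frac{1}{271147} = \frac{2 i \sqrt{25957446}}{713387757} \approx 1.4284 \cdot 10^{-5} i$)
$N - 329959 = \frac{2 i \sqrt{25957446}}{713387757} - 329959 = -329959 + \frac{2 i \sqrt{25957446}}{713387757}$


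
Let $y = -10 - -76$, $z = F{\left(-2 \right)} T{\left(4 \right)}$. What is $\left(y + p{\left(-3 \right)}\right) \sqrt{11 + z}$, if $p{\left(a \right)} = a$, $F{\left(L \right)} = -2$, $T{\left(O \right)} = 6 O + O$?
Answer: $189 i \sqrt{5} \approx 422.62 i$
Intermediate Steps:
$T{\left(O \right)} = 7 O$
$z = -56$ ($z = - 2 \cdot 7 \cdot 4 = \left(-2\right) 28 = -56$)
$y = 66$ ($y = -10 + 76 = 66$)
$\left(y + p{\left(-3 \right)}\right) \sqrt{11 + z} = \left(66 - 3\right) \sqrt{11 - 56} = 63 \sqrt{-45} = 63 \cdot 3 i \sqrt{5} = 189 i \sqrt{5}$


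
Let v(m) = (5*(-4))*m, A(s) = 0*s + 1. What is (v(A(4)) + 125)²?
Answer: 11025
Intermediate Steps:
A(s) = 1 (A(s) = 0 + 1 = 1)
v(m) = -20*m
(v(A(4)) + 125)² = (-20*1 + 125)² = (-20 + 125)² = 105² = 11025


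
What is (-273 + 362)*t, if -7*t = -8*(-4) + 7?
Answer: -3471/7 ≈ -495.86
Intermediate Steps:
t = -39/7 (t = -(-8*(-4) + 7)/7 = -(32 + 7)/7 = -1/7*39 = -39/7 ≈ -5.5714)
(-273 + 362)*t = (-273 + 362)*(-39/7) = 89*(-39/7) = -3471/7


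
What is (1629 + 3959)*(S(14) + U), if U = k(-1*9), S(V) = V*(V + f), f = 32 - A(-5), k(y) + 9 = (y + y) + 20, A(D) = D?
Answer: 3950716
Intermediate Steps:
k(y) = 11 + 2*y (k(y) = -9 + ((y + y) + 20) = -9 + (2*y + 20) = -9 + (20 + 2*y) = 11 + 2*y)
f = 37 (f = 32 - 1*(-5) = 32 + 5 = 37)
S(V) = V*(37 + V) (S(V) = V*(V + 37) = V*(37 + V))
U = -7 (U = 11 + 2*(-1*9) = 11 + 2*(-9) = 11 - 18 = -7)
(1629 + 3959)*(S(14) + U) = (1629 + 3959)*(14*(37 + 14) - 7) = 5588*(14*51 - 7) = 5588*(714 - 7) = 5588*707 = 3950716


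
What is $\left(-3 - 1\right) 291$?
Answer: $-1164$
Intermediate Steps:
$\left(-3 - 1\right) 291 = \left(-4\right) 291 = -1164$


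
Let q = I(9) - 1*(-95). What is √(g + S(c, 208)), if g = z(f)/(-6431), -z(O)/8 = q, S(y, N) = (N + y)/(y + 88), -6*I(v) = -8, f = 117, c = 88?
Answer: √324575978430/424446 ≈ 1.3423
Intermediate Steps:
I(v) = 4/3 (I(v) = -⅙*(-8) = 4/3)
S(y, N) = (N + y)/(88 + y)
q = 289/3 (q = 4/3 - 1*(-95) = 4/3 + 95 = 289/3 ≈ 96.333)
z(O) = -2312/3 (z(O) = -8*289/3 = -2312/3)
g = 2312/19293 (g = -2312/3/(-6431) = -2312/3*(-1/6431) = 2312/19293 ≈ 0.11984)
√(g + S(c, 208)) = √(2312/19293 + (208 + 88)/(88 + 88)) = √(2312/19293 + 296/176) = √(2312/19293 + (1/176)*296) = √(2312/19293 + 37/22) = √(764705/424446) = √324575978430/424446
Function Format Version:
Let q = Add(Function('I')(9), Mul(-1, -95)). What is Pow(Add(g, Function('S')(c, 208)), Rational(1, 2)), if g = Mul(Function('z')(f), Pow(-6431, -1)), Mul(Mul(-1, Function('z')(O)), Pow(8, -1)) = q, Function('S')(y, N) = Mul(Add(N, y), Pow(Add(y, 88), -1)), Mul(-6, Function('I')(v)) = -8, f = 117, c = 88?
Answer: Mul(Rational(1, 424446), Pow(324575978430, Rational(1, 2))) ≈ 1.3423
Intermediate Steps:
Function('I')(v) = Rational(4, 3) (Function('I')(v) = Mul(Rational(-1, 6), -8) = Rational(4, 3))
Function('S')(y, N) = Mul(Pow(Add(88, y), -1), Add(N, y)) (Function('S')(y, N) = Mul(Add(N, y), Pow(Add(88, y), -1)) = Mul(Pow(Add(88, y), -1), Add(N, y)))
q = Rational(289, 3) (q = Add(Rational(4, 3), Mul(-1, -95)) = Add(Rational(4, 3), 95) = Rational(289, 3) ≈ 96.333)
Function('z')(O) = Rational(-2312, 3) (Function('z')(O) = Mul(-8, Rational(289, 3)) = Rational(-2312, 3))
g = Rational(2312, 19293) (g = Mul(Rational(-2312, 3), Pow(-6431, -1)) = Mul(Rational(-2312, 3), Rational(-1, 6431)) = Rational(2312, 19293) ≈ 0.11984)
Pow(Add(g, Function('S')(c, 208)), Rational(1, 2)) = Pow(Add(Rational(2312, 19293), Mul(Pow(Add(88, 88), -1), Add(208, 88))), Rational(1, 2)) = Pow(Add(Rational(2312, 19293), Mul(Pow(176, -1), 296)), Rational(1, 2)) = Pow(Add(Rational(2312, 19293), Mul(Rational(1, 176), 296)), Rational(1, 2)) = Pow(Add(Rational(2312, 19293), Rational(37, 22)), Rational(1, 2)) = Pow(Rational(764705, 424446), Rational(1, 2)) = Mul(Rational(1, 424446), Pow(324575978430, Rational(1, 2)))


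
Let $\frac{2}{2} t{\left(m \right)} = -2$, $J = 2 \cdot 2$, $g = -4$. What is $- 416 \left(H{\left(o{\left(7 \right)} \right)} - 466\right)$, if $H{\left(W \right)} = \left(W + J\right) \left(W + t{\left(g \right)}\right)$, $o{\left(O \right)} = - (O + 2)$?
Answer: $170976$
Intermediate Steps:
$J = 4$
$t{\left(m \right)} = -2$
$o{\left(O \right)} = -2 - O$ ($o{\left(O \right)} = - (2 + O) = -2 - O$)
$H{\left(W \right)} = \left(-2 + W\right) \left(4 + W\right)$ ($H{\left(W \right)} = \left(W + 4\right) \left(W - 2\right) = \left(4 + W\right) \left(-2 + W\right) = \left(-2 + W\right) \left(4 + W\right)$)
$- 416 \left(H{\left(o{\left(7 \right)} \right)} - 466\right) = - 416 \left(\left(-8 + \left(-2 - 7\right)^{2} + 2 \left(-2 - 7\right)\right) - 466\right) = - 416 \left(\left(-8 + \left(-9\right)^{2} + 2 \left(-9\right)\right) - 466\right) = - 416 \left(\left(-8 + 81 - 18\right) - 466\right) = - 416 \left(55 - 466\right) = \left(-416\right) \left(-411\right) = 170976$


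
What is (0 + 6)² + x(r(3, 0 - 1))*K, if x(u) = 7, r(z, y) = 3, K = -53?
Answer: -335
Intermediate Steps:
(0 + 6)² + x(r(3, 0 - 1))*K = (0 + 6)² + 7*(-53) = 6² - 371 = 36 - 371 = -335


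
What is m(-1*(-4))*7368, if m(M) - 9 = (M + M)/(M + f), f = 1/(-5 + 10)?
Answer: 562424/7 ≈ 80346.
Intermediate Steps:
f = ⅕ (f = 1/5 = ⅕ ≈ 0.20000)
m(M) = 9 + 2*M/(⅕ + M) (m(M) = 9 + (M + M)/(M + ⅕) = 9 + (2*M)/(⅕ + M) = 9 + 2*M/(⅕ + M))
m(-1*(-4))*7368 = ((9 + 55*(-1*(-4)))/(1 + 5*(-1*(-4))))*7368 = ((9 + 55*4)/(1 + 5*4))*7368 = ((9 + 220)/(1 + 20))*7368 = (229/21)*7368 = 562424/7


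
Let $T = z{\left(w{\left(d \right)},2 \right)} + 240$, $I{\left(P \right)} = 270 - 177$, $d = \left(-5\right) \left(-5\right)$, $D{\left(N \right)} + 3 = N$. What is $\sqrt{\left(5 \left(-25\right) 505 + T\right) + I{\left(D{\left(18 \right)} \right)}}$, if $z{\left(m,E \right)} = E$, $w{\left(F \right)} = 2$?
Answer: $i \sqrt{62790} \approx 250.58 i$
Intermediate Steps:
$D{\left(N \right)} = -3 + N$
$d = 25$
$I{\left(P \right)} = 93$ ($I{\left(P \right)} = 270 - 177 = 93$)
$T = 242$ ($T = 2 + 240 = 242$)
$\sqrt{\left(5 \left(-25\right) 505 + T\right) + I{\left(D{\left(18 \right)} \right)}} = \sqrt{\left(5 \left(-25\right) 505 + 242\right) + 93} = \sqrt{\left(\left(-125\right) 505 + 242\right) + 93} = \sqrt{\left(-63125 + 242\right) + 93} = \sqrt{-62883 + 93} = \sqrt{-62790} = i \sqrt{62790}$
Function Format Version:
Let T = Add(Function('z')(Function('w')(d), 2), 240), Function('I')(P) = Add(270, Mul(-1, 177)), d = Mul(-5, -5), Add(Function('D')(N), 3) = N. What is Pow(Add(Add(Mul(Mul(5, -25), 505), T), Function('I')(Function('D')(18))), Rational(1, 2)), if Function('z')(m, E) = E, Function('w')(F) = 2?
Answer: Mul(I, Pow(62790, Rational(1, 2))) ≈ Mul(250.58, I)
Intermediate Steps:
Function('D')(N) = Add(-3, N)
d = 25
Function('I')(P) = 93 (Function('I')(P) = Add(270, -177) = 93)
T = 242 (T = Add(2, 240) = 242)
Pow(Add(Add(Mul(Mul(5, -25), 505), T), Function('I')(Function('D')(18))), Rational(1, 2)) = Pow(Add(Add(Mul(Mul(5, -25), 505), 242), 93), Rational(1, 2)) = Pow(Add(Add(Mul(-125, 505), 242), 93), Rational(1, 2)) = Pow(Add(Add(-63125, 242), 93), Rational(1, 2)) = Pow(Add(-62883, 93), Rational(1, 2)) = Pow(-62790, Rational(1, 2)) = Mul(I, Pow(62790, Rational(1, 2)))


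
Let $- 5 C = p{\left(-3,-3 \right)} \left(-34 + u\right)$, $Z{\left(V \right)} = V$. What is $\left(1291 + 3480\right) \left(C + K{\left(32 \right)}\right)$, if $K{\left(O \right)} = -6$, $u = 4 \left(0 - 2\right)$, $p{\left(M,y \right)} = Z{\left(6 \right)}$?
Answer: $\frac{1059162}{5} \approx 2.1183 \cdot 10^{5}$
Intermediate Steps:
$p{\left(M,y \right)} = 6$
$u = -8$ ($u = 4 \left(-2\right) = -8$)
$C = \frac{252}{5}$ ($C = - \frac{6 \left(-34 - 8\right)}{5} = - \frac{6 \left(-42\right)}{5} = \left(- \frac{1}{5}\right) \left(-252\right) = \frac{252}{5} \approx 50.4$)
$\left(1291 + 3480\right) \left(C + K{\left(32 \right)}\right) = \left(1291 + 3480\right) \left(\frac{252}{5} - 6\right) = 4771 \cdot \frac{222}{5} = \frac{1059162}{5}$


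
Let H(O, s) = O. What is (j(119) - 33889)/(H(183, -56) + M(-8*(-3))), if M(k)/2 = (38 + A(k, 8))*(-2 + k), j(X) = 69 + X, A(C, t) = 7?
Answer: -33701/2163 ≈ -15.581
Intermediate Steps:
M(k) = -180 + 90*k (M(k) = 2*((38 + 7)*(-2 + k)) = 2*(45*(-2 + k)) = 2*(-90 + 45*k) = -180 + 90*k)
(j(119) - 33889)/(H(183, -56) + M(-8*(-3))) = ((69 + 119) - 33889)/(183 + (-180 + 90*(-8*(-3)))) = (188 - 33889)/(183 + (-180 + 90*24)) = -33701/(183 + (-180 + 2160)) = -33701/(183 + 1980) = -33701/2163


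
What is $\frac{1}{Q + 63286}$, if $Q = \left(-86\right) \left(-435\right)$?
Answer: $\frac{1}{100696} \approx 9.9309 \cdot 10^{-6}$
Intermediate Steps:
$Q = 37410$
$\frac{1}{Q + 63286} = \frac{1}{37410 + 63286} = \frac{1}{100696}$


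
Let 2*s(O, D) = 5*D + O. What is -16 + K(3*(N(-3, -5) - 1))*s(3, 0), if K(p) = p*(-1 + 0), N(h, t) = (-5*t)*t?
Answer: 551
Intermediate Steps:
s(O, D) = O/2 + 5*D/2 (s(O, D) = (5*D + O)/2 = (O + 5*D)/2 = O/2 + 5*D/2)
N(h, t) = -5*t²
K(p) = -p (K(p) = p*(-1) = -p)
-16 + K(3*(N(-3, -5) - 1))*s(3, 0) = -16 + (-3*(-5*(-5)² - 1))*((½)*3 + (5/2)*0) = -16 + (-3*(-5*25 - 1))*(3/2 + 0) = -16 - 3*(-125 - 1)*(3/2) = -16 - 3*(-126)*(3/2) = -16 - 1*(-378)*(3/2) = -16 + 378*(3/2) = -16 + 567 = 551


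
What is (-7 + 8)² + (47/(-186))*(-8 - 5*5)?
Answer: 579/62 ≈ 9.3387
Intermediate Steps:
(-7 + 8)² + (47/(-186))*(-8 - 5*5) = 1² + (47*(-1/186))*(-8 - 25) = 1 - 47/186*(-33) = 1 + 517/62 = 579/62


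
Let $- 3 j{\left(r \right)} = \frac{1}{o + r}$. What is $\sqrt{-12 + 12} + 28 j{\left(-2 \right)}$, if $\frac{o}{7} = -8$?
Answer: $\frac{14}{87} \approx 0.16092$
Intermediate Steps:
$o = -56$ ($o = 7 \left(-8\right) = -56$)
$j{\left(r \right)} = - \frac{1}{3 \left(-56 + r\right)}$
$\sqrt{-12 + 12} + 28 j{\left(-2 \right)} = \sqrt{-12 + 12} + 28 \left(- \frac{1}{-168 + 3 \left(-2\right)}\right) = \sqrt{0} + 28 \left(- \frac{1}{-168 - 6}\right) = 0 + 28 \left(- \frac{1}{-174}\right) = 0 + 28 \left(\left(-1\right) \left(- \frac{1}{174}\right)\right) = 0 + 28 \cdot \frac{1}{174} = 0 + \frac{14}{87} = \frac{14}{87}$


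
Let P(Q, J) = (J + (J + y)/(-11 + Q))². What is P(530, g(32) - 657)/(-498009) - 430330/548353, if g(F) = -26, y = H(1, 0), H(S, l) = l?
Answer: -126894768317448970/73558375735845897 ≈ -1.7251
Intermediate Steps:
y = 0
P(Q, J) = (J + J/(-11 + Q))² (P(Q, J) = (J + (J + 0)/(-11 + Q))² = (J + J/(-11 + Q))²)
P(530, g(32) - 657)/(-498009) - 430330/548353 = ((-26 - 657)²*(-10 + 530)²/(-11 + 530)²)/(-498009) - 430330/548353 = ((-683)²*520²/519²)*(-1/498009) - 430330*1/548353 = (466489*(1/269361)*270400)*(-1/498009) - 430330/548353 = (126138625600/269361)*(-1/498009) - 430330/548353 = -126138625600/134144202249 - 430330/548353 = -126894768317448970/73558375735845897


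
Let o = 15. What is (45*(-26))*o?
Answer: -17550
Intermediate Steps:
(45*(-26))*o = (45*(-26))*15 = -1170*15 = -17550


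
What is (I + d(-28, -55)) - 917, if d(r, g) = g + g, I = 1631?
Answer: 604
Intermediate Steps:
d(r, g) = 2*g
(I + d(-28, -55)) - 917 = (1631 + 2*(-55)) - 917 = (1631 - 110) - 917 = 1521 - 917 = 604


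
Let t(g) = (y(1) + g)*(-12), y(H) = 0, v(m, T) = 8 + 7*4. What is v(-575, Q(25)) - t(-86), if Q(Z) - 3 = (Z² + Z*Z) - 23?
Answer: -996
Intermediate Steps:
Q(Z) = -20 + 2*Z² (Q(Z) = 3 + ((Z² + Z*Z) - 23) = 3 + ((Z² + Z²) - 23) = 3 + (2*Z² - 23) = 3 + (-23 + 2*Z²) = -20 + 2*Z²)
v(m, T) = 36 (v(m, T) = 8 + 28 = 36)
t(g) = -12*g (t(g) = (0 + g)*(-12) = g*(-12) = -12*g)
v(-575, Q(25)) - t(-86) = 36 - (-12)*(-86) = 36 - 1*1032 = 36 - 1032 = -996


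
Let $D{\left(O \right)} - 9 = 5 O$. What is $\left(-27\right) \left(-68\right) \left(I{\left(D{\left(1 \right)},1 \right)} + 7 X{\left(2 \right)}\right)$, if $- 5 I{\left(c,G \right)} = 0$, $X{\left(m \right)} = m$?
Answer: $25704$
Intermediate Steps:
$D{\left(O \right)} = 9 + 5 O$
$I{\left(c,G \right)} = 0$ ($I{\left(c,G \right)} = \left(- \frac{1}{5}\right) 0 = 0$)
$\left(-27\right) \left(-68\right) \left(I{\left(D{\left(1 \right)},1 \right)} + 7 X{\left(2 \right)}\right) = \left(-27\right) \left(-68\right) \left(0 + 7 \cdot 2\right) = 1836 \left(0 + 14\right) = 1836 \cdot 14 = 25704$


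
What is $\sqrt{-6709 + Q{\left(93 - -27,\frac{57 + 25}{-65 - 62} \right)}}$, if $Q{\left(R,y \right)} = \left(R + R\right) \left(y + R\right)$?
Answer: $\frac{\sqrt{353806379}}{127} \approx 148.11$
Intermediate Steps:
$Q{\left(R,y \right)} = 2 R \left(R + y\right)$
$\sqrt{-6709 + Q{\left(93 - -27,\frac{57 + 25}{-65 - 62} \right)}} = \sqrt{-6709 + 2 \left(93 - -27\right) \left(\left(93 - -27\right) + \frac{57 + 25}{-65 - 62}\right)} = \sqrt{-6709 + 2 \left(93 + 27\right) \left(\left(93 + 27\right) + \frac{82}{-127}\right)} = \sqrt{-6709 + 2 \cdot 120 \left(120 + 82 \left(- \frac{1}{127}\right)\right)} = \sqrt{-6709 + 2 \cdot 120 \left(120 - \frac{82}{127}\right)} = \sqrt{-6709 + 2 \cdot 120 \cdot \frac{15158}{127}} = \sqrt{-6709 + \frac{3637920}{127}} = \sqrt{\frac{2785877}{127}} = \frac{\sqrt{353806379}}{127}$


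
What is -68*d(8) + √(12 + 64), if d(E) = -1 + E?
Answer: -476 + 2*√19 ≈ -467.28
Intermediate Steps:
-68*d(8) + √(12 + 64) = -68*(-1 + 8) + √(12 + 64) = -68*7 + √76 = -476 + 2*√19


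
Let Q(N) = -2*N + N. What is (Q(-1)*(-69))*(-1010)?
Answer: 69690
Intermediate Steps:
Q(N) = -N
(Q(-1)*(-69))*(-1010) = (-1*(-1)*(-69))*(-1010) = (1*(-69))*(-1010) = -69*(-1010) = 69690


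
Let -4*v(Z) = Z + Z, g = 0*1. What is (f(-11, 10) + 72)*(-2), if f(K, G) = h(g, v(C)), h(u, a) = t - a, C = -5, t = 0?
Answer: -139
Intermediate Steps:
g = 0
v(Z) = -Z/2 (v(Z) = -(Z + Z)/4 = -Z/2)
h(u, a) = -a (h(u, a) = 0 - a = -a)
f(K, G) = -5/2 (f(K, G) = -(-1)*(-5)/2 = -1*5/2 = -5/2)
(f(-11, 10) + 72)*(-2) = (-5/2 + 72)*(-2) = (139/2)*(-2) = -139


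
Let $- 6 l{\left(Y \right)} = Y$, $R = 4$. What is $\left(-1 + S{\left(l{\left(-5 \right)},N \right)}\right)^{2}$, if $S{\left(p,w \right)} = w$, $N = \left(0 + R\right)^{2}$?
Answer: $225$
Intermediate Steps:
$l{\left(Y \right)} = - \frac{Y}{6}$
$N = 16$ ($N = \left(0 + 4\right)^{2} = 4^{2} = 16$)
$\left(-1 + S{\left(l{\left(-5 \right)},N \right)}\right)^{2} = \left(-1 + 16\right)^{2} = 15^{2} = 225$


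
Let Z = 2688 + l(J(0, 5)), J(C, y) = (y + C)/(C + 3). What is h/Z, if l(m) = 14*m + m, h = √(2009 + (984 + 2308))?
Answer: 3*√589/2713 ≈ 0.026837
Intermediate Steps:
h = 3*√589 (h = √(2009 + 3292) = √5301 = 3*√589 ≈ 72.808)
J(C, y) = (C + y)/(3 + C)
l(m) = 15*m
Z = 2713 (Z = 2688 + 15*((0 + 5)/(3 + 0)) = 2688 + 15*(5/3) = 2688 + 25 = 2713)
h/Z = (3*√589)/2713 = (3*√589)*(1/2713) = 3*√589/2713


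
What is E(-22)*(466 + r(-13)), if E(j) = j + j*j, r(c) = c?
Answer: 209286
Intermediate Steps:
E(j) = j + j²
E(-22)*(466 + r(-13)) = (-22*(1 - 22))*(466 - 13) = -22*(-21)*453 = 462*453 = 209286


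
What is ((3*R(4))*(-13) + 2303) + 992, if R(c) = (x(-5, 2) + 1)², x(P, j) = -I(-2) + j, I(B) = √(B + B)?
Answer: 3100 + 468*I ≈ 3100.0 + 468.0*I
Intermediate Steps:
I(B) = √2*√B (I(B) = √(2*B) = √2*√B)
x(P, j) = j - 2*I (x(P, j) = -√2*√(-2) + j = -√2*I*√2 + j = -2*I + j = j - 2*I)
R(c) = (3 - 2*I)² (R(c) = ((2 - 2*I) + 1)² = (3 - 2*I)²)
((3*R(4))*(-13) + 2303) + 992 = ((3*(5 - 12*I))*(-13) + 2303) + 992 = ((15 - 36*I)*(-13) + 2303) + 992 = ((-195 + 468*I) + 2303) + 992 = (2108 + 468*I) + 992 = 3100 + 468*I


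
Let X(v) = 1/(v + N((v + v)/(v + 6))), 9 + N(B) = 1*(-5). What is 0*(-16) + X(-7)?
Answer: -1/21 ≈ -0.047619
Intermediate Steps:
N(B) = -14 (N(B) = -9 + 1*(-5) = -9 - 5 = -14)
X(v) = 1/(-14 + v) (X(v) = 1/(v - 14) = 1/(-14 + v))
0*(-16) + X(-7) = 0*(-16) + 1/(-14 - 7) = 0 + 1/(-21) = 0 - 1/21 = -1/21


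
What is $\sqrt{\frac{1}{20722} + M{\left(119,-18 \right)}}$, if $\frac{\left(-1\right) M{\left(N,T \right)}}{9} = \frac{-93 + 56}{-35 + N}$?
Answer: $\frac{\sqrt{83412214795}}{145054} \approx 1.9911$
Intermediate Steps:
$M{\left(N,T \right)} = \frac{333}{-35 + N}$ ($M{\left(N,T \right)} = - 9 \frac{-93 + 56}{-35 + N} = - 9 \left(- \frac{37}{-35 + N}\right) = \frac{333}{-35 + N}$)
$\sqrt{\frac{1}{20722} + M{\left(119,-18 \right)}} = \sqrt{\frac{1}{20722} + \frac{333}{-35 + 119}} = \sqrt{\frac{1}{20722} + \frac{333}{84}} = \sqrt{\frac{1}{20722} + 333 \cdot \frac{1}{84}} = \sqrt{\frac{1}{20722} + \frac{111}{28}} = \sqrt{\frac{1150085}{290108}} = \frac{\sqrt{83412214795}}{145054}$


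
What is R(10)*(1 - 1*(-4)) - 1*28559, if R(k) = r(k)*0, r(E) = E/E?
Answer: -28559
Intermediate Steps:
r(E) = 1
R(k) = 0 (R(k) = 1*0 = 0)
R(10)*(1 - 1*(-4)) - 1*28559 = 0*(1 - 1*(-4)) - 1*28559 = 0*(1 + 4) - 28559 = 0*5 - 28559 = 0 - 28559 = -28559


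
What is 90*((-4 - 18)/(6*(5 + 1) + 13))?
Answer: -1980/49 ≈ -40.408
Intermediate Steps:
90*((-4 - 18)/(6*(5 + 1) + 13)) = 90*(-22/(6*6 + 13)) = 90*(-22/(36 + 13)) = 90*(-22/49) = -1980/49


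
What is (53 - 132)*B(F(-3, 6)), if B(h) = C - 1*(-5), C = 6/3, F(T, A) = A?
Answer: -553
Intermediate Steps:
C = 2 (C = 6*(⅓) = 2)
B(h) = 7 (B(h) = 2 - 1*(-5) = 2 + 5 = 7)
(53 - 132)*B(F(-3, 6)) = (53 - 132)*7 = -79*7 = -553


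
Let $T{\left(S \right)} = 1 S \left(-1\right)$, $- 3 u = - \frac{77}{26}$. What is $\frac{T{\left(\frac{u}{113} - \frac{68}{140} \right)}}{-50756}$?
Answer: $- \frac{147143}{15657718440} \approx -9.3975 \cdot 10^{-6}$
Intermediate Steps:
$u = \frac{77}{78}$ ($u = - \frac{\left(-77\right) \frac{1}{26}}{3} = \left(- \frac{1}{3}\right) \left(- \frac{77}{26}\right) = \frac{77}{78} \approx 0.98718$)
$T{\left(S \right)} = - S$ ($T{\left(S \right)} = S \left(-1\right) = - S$)
$\frac{T{\left(\frac{u}{113} - \frac{68}{140} \right)}}{-50756} = \frac{\left(-1\right) \left(\frac{77}{78 \cdot 113} - \frac{68}{140}\right)}{-50756} = - (\frac{77}{78} \cdot \frac{1}{113} - \frac{17}{35}) \left(- \frac{1}{50756}\right) = - (\frac{77}{8814} - \frac{17}{35}) \left(- \frac{1}{50756}\right) = \left(-1\right) \left(- \frac{147143}{308490}\right) \left(- \frac{1}{50756}\right) = \frac{147143}{308490} \left(- \frac{1}{50756}\right) = - \frac{147143}{15657718440}$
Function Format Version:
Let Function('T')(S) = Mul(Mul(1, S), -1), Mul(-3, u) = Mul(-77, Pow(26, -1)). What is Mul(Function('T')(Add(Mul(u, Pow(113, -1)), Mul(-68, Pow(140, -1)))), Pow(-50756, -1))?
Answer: Rational(-147143, 15657718440) ≈ -9.3975e-6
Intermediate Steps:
u = Rational(77, 78) (u = Mul(Rational(-1, 3), Mul(-77, Pow(26, -1))) = Mul(Rational(-1, 3), Mul(-77, Rational(1, 26))) = Mul(Rational(-1, 3), Rational(-77, 26)) = Rational(77, 78) ≈ 0.98718)
Function('T')(S) = Mul(-1, S) (Function('T')(S) = Mul(S, -1) = Mul(-1, S))
Mul(Function('T')(Add(Mul(u, Pow(113, -1)), Mul(-68, Pow(140, -1)))), Pow(-50756, -1)) = Mul(Mul(-1, Add(Mul(Rational(77, 78), Pow(113, -1)), Mul(-68, Pow(140, -1)))), Pow(-50756, -1)) = Mul(Mul(-1, Add(Mul(Rational(77, 78), Rational(1, 113)), Mul(-68, Rational(1, 140)))), Rational(-1, 50756)) = Mul(Mul(-1, Add(Rational(77, 8814), Rational(-17, 35))), Rational(-1, 50756)) = Mul(Mul(-1, Rational(-147143, 308490)), Rational(-1, 50756)) = Mul(Rational(147143, 308490), Rational(-1, 50756)) = Rational(-147143, 15657718440)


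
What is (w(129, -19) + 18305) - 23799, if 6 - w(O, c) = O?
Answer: -5617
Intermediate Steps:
w(O, c) = 6 - O
(w(129, -19) + 18305) - 23799 = ((6 - 1*129) + 18305) - 23799 = ((6 - 129) + 18305) - 23799 = (-123 + 18305) - 23799 = 18182 - 23799 = -5617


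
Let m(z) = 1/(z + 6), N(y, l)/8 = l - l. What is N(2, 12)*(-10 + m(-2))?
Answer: 0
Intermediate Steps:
N(y, l) = 0 (N(y, l) = 8*(l - l) = 8*0 = 0)
m(z) = 1/(6 + z)
N(2, 12)*(-10 + m(-2)) = 0*(-10 + 1/(6 - 2)) = 0*(-10 + 1/4) = 0*(-10 + ¼) = 0*(-39/4) = 0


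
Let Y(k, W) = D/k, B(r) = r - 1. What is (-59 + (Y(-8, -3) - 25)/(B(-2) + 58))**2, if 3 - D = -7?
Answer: 6848689/1936 ≈ 3537.5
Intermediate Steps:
D = 10 (D = 3 - 1*(-7) = 3 + 7 = 10)
B(r) = -1 + r
Y(k, W) = 10/k
(-59 + (Y(-8, -3) - 25)/(B(-2) + 58))**2 = (-59 + (10/(-8) - 25)/((-1 - 2) + 58))**2 = (-59 + (10*(-1/8) - 25)/(-3 + 58))**2 = (-59 + (-5/4 - 25)/55)**2 = (-59 - 105/4*1/55)**2 = (-59 - 21/44)**2 = (-2617/44)**2 = 6848689/1936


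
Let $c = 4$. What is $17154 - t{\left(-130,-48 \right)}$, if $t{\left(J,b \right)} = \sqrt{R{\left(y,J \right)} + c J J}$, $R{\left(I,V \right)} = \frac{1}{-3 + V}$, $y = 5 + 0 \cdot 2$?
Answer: $17154 - \frac{\sqrt{1195776267}}{133} \approx 16894.0$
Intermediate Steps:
$y = 5$ ($y = 5 + 0 = 5$)
$t{\left(J,b \right)} = \sqrt{\frac{1}{-3 + J} + 4 J^{2}}$ ($t{\left(J,b \right)} = \sqrt{\frac{1}{-3 + J} + 4 J J} = \sqrt{\frac{1}{-3 + J} + 4 J^{2}}$)
$17154 - t{\left(-130,-48 \right)} = 17154 - \sqrt{\frac{1 + 4 \left(-130\right)^{2} \left(-3 - 130\right)}{-3 - 130}} = 17154 - \sqrt{\frac{1 + 4 \cdot 16900 \left(-133\right)}{-133}} = 17154 - \sqrt{- \frac{1 - 8990800}{133}} = 17154 - \sqrt{\left(- \frac{1}{133}\right) \left(-8990799\right)} = 17154 - \sqrt{\frac{8990799}{133}} = 17154 - \frac{\sqrt{1195776267}}{133}$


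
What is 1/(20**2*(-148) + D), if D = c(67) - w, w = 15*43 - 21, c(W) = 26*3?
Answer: -1/59746 ≈ -1.6738e-5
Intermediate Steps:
c(W) = 78
w = 624 (w = 645 - 21 = 624)
D = -546 (D = 78 - 1*624 = 78 - 624 = -546)
1/(20**2*(-148) + D) = 1/(20**2*(-148) - 546) = 1/(400*(-148) - 546) = 1/(-59200 - 546) = 1/(-59746) = -1/59746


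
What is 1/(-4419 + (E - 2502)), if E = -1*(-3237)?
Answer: -1/3684 ≈ -0.00027144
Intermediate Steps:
E = 3237
1/(-4419 + (E - 2502)) = 1/(-4419 + (3237 - 2502)) = 1/(-4419 + 735) = 1/(-3684) = -1/3684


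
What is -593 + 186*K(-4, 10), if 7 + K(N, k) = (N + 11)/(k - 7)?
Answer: -1461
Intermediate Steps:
K(N, k) = -7 + (11 + N)/(-7 + k) (K(N, k) = -7 + (N + 11)/(k - 7) = -7 + (11 + N)/(-7 + k))
-593 + 186*K(-4, 10) = -593 + 186*((60 - 4 - 7*10)/(-7 + 10)) = -593 + 186*((60 - 4 - 70)/3) = -593 + 186*((⅓)*(-14)) = -593 + 186*(-14/3) = -593 - 868 = -1461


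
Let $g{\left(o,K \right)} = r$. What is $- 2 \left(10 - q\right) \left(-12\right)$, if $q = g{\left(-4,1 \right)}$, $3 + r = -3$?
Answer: $384$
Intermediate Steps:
$r = -6$ ($r = -3 - 3 = -6$)
$g{\left(o,K \right)} = -6$
$q = -6$
$- 2 \left(10 - q\right) \left(-12\right) = - 2 \left(10 - -6\right) \left(-12\right) = - 2 \left(10 + 6\right) \left(-12\right) = \left(-2\right) 16 \left(-12\right) = \left(-32\right) \left(-12\right) = 384$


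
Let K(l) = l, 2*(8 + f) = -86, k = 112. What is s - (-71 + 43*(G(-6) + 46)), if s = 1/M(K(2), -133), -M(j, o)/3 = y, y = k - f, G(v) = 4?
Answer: -1016632/489 ≈ -2079.0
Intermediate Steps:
f = -51 (f = -8 + (1/2)*(-86) = -8 - 43 = -51)
y = 163 (y = 112 - 1*(-51) = 112 + 51 = 163)
M(j, o) = -489 (M(j, o) = -3*163 = -489)
s = -1/489 (s = 1/(-489) = -1/489 ≈ -0.0020450)
s - (-71 + 43*(G(-6) + 46)) = -1/489 - (-71 + 43*(4 + 46)) = -1/489 - (-71 + 43*50) = -1/489 - (-71 + 2150) = -1/489 - 1*2079 = -1/489 - 2079 = -1016632/489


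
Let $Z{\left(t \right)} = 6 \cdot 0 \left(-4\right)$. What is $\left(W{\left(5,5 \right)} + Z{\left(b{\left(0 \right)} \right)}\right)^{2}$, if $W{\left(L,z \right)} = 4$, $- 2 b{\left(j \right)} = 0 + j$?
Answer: $16$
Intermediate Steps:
$b{\left(j \right)} = - \frac{j}{2}$ ($b{\left(j \right)} = - \frac{0 + j}{2} = - \frac{j}{2}$)
$Z{\left(t \right)} = 0$ ($Z{\left(t \right)} = 0 \left(-4\right) = 0$)
$\left(W{\left(5,5 \right)} + Z{\left(b{\left(0 \right)} \right)}\right)^{2} = \left(4 + 0\right)^{2} = 4^{2} = 16$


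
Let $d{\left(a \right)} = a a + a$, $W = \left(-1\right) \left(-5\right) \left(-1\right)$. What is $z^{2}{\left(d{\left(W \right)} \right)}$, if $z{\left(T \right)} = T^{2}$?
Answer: $160000$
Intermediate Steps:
$W = -5$ ($W = 5 \left(-1\right) = -5$)
$d{\left(a \right)} = a + a^{2}$ ($d{\left(a \right)} = a^{2} + a = a + a^{2}$)
$z^{2}{\left(d{\left(W \right)} \right)} = \left(\left(- 5 \left(1 - 5\right)\right)^{2}\right)^{2} = \left(\left(\left(-5\right) \left(-4\right)\right)^{2}\right)^{2} = \left(20^{2}\right)^{2} = 400^{2} = 160000$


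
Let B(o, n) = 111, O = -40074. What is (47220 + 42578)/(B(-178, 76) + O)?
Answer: -89798/39963 ≈ -2.2470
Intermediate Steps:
(47220 + 42578)/(B(-178, 76) + O) = (47220 + 42578)/(111 - 40074) = 89798/(-39963) = 89798*(-1/39963) = -89798/39963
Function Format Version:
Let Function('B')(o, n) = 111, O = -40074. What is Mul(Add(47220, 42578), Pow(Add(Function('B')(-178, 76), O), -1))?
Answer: Rational(-89798, 39963) ≈ -2.2470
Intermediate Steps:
Mul(Add(47220, 42578), Pow(Add(Function('B')(-178, 76), O), -1)) = Mul(Add(47220, 42578), Pow(Add(111, -40074), -1)) = Mul(89798, Pow(-39963, -1)) = Mul(89798, Rational(-1, 39963)) = Rational(-89798, 39963)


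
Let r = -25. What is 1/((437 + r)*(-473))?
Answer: -1/194876 ≈ -5.1315e-6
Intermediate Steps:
1/((437 + r)*(-473)) = 1/((437 - 25)*(-473)) = 1/(412*(-473)) = 1/(-194876) = -1/194876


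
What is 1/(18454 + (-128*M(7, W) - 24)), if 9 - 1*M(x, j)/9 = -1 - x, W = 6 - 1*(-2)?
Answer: -1/1154 ≈ -0.00086655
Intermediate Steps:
W = 8 (W = 6 + 2 = 8)
M(x, j) = 90 + 9*x (M(x, j) = 81 - 9*(-1 - x) = 81 + (9 + 9*x) = 90 + 9*x)
1/(18454 + (-128*M(7, W) - 24)) = 1/(18454 + (-128*(90 + 9*7) - 24)) = 1/(18454 + (-128*(90 + 63) - 24)) = 1/(18454 + (-128*153 - 24)) = 1/(18454 + (-19584 - 24)) = 1/(18454 - 19608) = 1/(-1154) = -1/1154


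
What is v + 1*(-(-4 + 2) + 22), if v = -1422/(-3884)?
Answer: 47319/1942 ≈ 24.366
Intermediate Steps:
v = 711/1942 (v = -1422*(-1/3884) = 711/1942 ≈ 0.36612)
v + 1*(-(-4 + 2) + 22) = 711/1942 + 1*(-(-4 + 2) + 22) = 711/1942 + 1*(-1*(-2) + 22) = 711/1942 + 1*(2 + 22) = 711/1942 + 1*24 = 711/1942 + 24 = 47319/1942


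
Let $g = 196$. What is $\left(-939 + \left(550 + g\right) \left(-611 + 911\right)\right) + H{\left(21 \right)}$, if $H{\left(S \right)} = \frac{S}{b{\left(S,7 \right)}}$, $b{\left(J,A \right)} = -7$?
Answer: $222858$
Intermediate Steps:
$H{\left(S \right)} = - \frac{S}{7}$ ($H{\left(S \right)} = \frac{S}{-7} = S \left(- \frac{1}{7}\right) = - \frac{S}{7}$)
$\left(-939 + \left(550 + g\right) \left(-611 + 911\right)\right) + H{\left(21 \right)} = \left(-939 + \left(550 + 196\right) \left(-611 + 911\right)\right) - 3 = \left(-939 + 746 \cdot 300\right) - 3 = \left(-939 + 223800\right) - 3 = 222861 - 3 = 222858$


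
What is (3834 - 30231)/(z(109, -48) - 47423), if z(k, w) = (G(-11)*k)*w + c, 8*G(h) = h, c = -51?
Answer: 26397/40280 ≈ 0.65534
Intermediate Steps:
G(h) = h/8
z(k, w) = -51 - 11*k*w/8 (z(k, w) = (((⅛)*(-11))*k)*w - 51 = (-11*k/8)*w - 51 = -11*k*w/8 - 51 = -51 - 11*k*w/8)
(3834 - 30231)/(z(109, -48) - 47423) = (3834 - 30231)/((-51 - 11/8*109*(-48)) - 47423) = -26397/((-51 + 7194) - 47423) = -26397/(7143 - 47423) = -26397/(-40280) = -26397*(-1/40280) = 26397/40280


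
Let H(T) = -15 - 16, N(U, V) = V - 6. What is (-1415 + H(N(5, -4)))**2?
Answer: 2090916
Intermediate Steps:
N(U, V) = -6 + V
H(T) = -31
(-1415 + H(N(5, -4)))**2 = (-1415 - 31)**2 = (-1446)**2 = 2090916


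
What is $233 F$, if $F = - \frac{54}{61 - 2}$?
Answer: $- \frac{12582}{59} \approx -213.25$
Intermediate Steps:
$F = - \frac{54}{59}$ ($F = - \frac{54}{61 - 2} = - \frac{54}{59} \approx -0.91525$)
$233 F = 233 \left(- \frac{54}{59}\right) = - \frac{12582}{59}$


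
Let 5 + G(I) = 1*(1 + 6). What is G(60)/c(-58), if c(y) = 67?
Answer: 2/67 ≈ 0.029851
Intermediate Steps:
G(I) = 2 (G(I) = -5 + 1*(1 + 6) = -5 + 1*7 = -5 + 7 = 2)
G(60)/c(-58) = 2/67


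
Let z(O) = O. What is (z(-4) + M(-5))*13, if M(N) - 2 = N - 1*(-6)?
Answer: -13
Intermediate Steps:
M(N) = 8 + N (M(N) = 2 + (N - 1*(-6)) = 2 + (N + 6) = 2 + (6 + N) = 8 + N)
(z(-4) + M(-5))*13 = (-4 + (8 - 5))*13 = (-4 + 3)*13 = -1*13 = -13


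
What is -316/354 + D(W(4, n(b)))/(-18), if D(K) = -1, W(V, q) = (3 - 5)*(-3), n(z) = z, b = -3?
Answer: -889/1062 ≈ -0.83710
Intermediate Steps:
W(V, q) = 6 (W(V, q) = -2*(-3) = 6)
-316/354 + D(W(4, n(b)))/(-18) = -316/354 - 1/(-18) = -316*1/354 - 1*(-1/18) = -158/177 + 1/18 = -889/1062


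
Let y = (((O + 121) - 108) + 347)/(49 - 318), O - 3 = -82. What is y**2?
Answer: 78961/72361 ≈ 1.0912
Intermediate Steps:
O = -79 (O = 3 - 82 = -79)
y = -281/269 (y = (((-79 + 121) - 108) + 347)/(49 - 318) = ((42 - 108) + 347)/(-269) = (-66 + 347)*(-1/269) = 281*(-1/269) = -281/269 ≈ -1.0446)
y**2 = (-281/269)**2 = 78961/72361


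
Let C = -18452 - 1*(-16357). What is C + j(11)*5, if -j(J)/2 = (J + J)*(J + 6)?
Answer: -5835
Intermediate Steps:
j(J) = -4*J*(6 + J) (j(J) = -2*(J + J)*(J + 6) = -2*2*J*(6 + J) = -4*J*(6 + J))
C = -2095 (C = -18452 + 16357 = -2095)
C + j(11)*5 = -2095 - 4*11*(6 + 11)*5 = -2095 - 4*11*17*5 = -2095 - 748*5 = -2095 - 3740 = -5835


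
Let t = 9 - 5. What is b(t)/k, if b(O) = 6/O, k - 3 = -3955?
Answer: -3/7904 ≈ -0.00037955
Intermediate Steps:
t = 4
k = -3952 (k = 3 - 3955 = -3952)
b(t)/k = (6/4)/(-3952) = (6*(¼))*(-1/3952) = (3/2)*(-1/3952) = -3/7904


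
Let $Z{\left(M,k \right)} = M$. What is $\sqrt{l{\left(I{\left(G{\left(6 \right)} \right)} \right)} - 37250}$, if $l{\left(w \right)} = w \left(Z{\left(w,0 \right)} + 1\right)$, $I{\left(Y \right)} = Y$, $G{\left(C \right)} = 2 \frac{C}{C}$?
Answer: $2 i \sqrt{9311} \approx 192.99 i$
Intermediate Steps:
$G{\left(C \right)} = 2$ ($G{\left(C \right)} = 2 \cdot 1 = 2$)
$l{\left(w \right)} = w \left(1 + w\right)$ ($l{\left(w \right)} = w \left(w + 1\right) = w \left(1 + w\right)$)
$\sqrt{l{\left(I{\left(G{\left(6 \right)} \right)} \right)} - 37250} = \sqrt{2 \left(1 + 2\right) - 37250} = \sqrt{2 \cdot 3 - 37250} = \sqrt{6 - 37250} = \sqrt{-37244} = 2 i \sqrt{9311}$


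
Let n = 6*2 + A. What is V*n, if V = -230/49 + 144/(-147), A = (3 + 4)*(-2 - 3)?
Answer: 6394/49 ≈ 130.49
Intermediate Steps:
A = -35 (A = 7*(-5) = -35)
V = -278/49 (V = -230*1/49 + 144*(-1/147) = -230/49 - 48/49 = -278/49 ≈ -5.6735)
n = -23 (n = 6*2 - 35 = 12 - 35 = -23)
V*n = -278/49*(-23) = 6394/49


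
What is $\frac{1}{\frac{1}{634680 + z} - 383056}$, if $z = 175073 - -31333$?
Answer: $- \frac{841086}{322183038815} \approx -2.6106 \cdot 10^{-6}$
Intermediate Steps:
$z = 206406$ ($z = 175073 + 31333 = 206406$)
$\frac{1}{\frac{1}{634680 + z} - 383056} = \frac{1}{\frac{1}{634680 + 206406} - 383056} = \frac{1}{\frac{1}{841086} - 383056} = \frac{1}{- \frac{322183038815}{841086}} = - \frac{841086}{322183038815}$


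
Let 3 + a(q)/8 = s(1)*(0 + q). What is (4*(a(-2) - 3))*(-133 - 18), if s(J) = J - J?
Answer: 16308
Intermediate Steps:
s(J) = 0
a(q) = -24 (a(q) = -24 + 8*(0*(0 + q)) = -24 + 8*(0*q) = -24 + 8*0 = -24 + 0 = -24)
(4*(a(-2) - 3))*(-133 - 18) = (4*(-24 - 3))*(-133 - 18) = (4*(-27))*(-151) = -108*(-151) = 16308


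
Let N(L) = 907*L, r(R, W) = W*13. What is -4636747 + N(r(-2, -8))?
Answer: -4731075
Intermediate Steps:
r(R, W) = 13*W
-4636747 + N(r(-2, -8)) = -4636747 + 907*(13*(-8)) = -4636747 + 907*(-104) = -4636747 - 94328 = -4731075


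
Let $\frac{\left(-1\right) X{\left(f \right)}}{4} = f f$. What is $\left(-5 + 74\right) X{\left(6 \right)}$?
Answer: $-9936$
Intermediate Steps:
$X{\left(f \right)} = - 4 f^{2}$ ($X{\left(f \right)} = - 4 f f = - 4 f^{2}$)
$\left(-5 + 74\right) X{\left(6 \right)} = \left(-5 + 74\right) \left(- 4 \cdot 6^{2}\right) = 69 \left(\left(-4\right) 36\right) = 69 \left(-144\right) = -9936$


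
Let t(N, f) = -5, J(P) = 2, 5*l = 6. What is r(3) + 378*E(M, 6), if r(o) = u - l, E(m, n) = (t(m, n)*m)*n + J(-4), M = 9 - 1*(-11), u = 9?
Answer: -1130181/5 ≈ -2.2604e+5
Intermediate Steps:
l = 6/5 (l = (1/5)*6 = 6/5 ≈ 1.2000)
M = 20 (M = 9 + 11 = 20)
E(m, n) = 2 - 5*m*n (E(m, n) = (-5*m)*n + 2 = -5*m*n + 2 = 2 - 5*m*n)
r(o) = 39/5 (r(o) = 9 - 1*6/5 = 9 - 6/5 = 39/5)
r(3) + 378*E(M, 6) = 39/5 + 378*(2 - 5*20*6) = 39/5 + 378*(2 - 600) = 39/5 + 378*(-598) = 39/5 - 226044 = -1130181/5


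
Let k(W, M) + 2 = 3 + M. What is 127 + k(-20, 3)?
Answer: 131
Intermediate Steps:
k(W, M) = 1 + M (k(W, M) = -2 + (3 + M) = 1 + M)
127 + k(-20, 3) = 127 + (1 + 3) = 127 + 4 = 131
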